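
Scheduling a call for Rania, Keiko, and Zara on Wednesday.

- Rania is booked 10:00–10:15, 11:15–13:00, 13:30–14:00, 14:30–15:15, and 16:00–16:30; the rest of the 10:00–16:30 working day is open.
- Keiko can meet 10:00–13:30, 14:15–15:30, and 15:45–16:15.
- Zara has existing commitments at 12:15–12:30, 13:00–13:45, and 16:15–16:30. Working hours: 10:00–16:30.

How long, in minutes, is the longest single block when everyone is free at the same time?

Rania free within 10:00–16:30: 10:15–11:15, 13:00–13:30, 14:00–14:30, 15:15–16:00.
Zara free within 10:00–16:30: 10:00–12:15, 12:30–13:00, 13:45–16:15.
Rania ∩ Keiko: 10:15–11:15, 13:00–13:30, 14:15–14:30, 15:15–15:30, 15:45–16:00.
Rania ∩ Keiko ∩ Zara: 10:15–11:15, 14:15–14:30, 15:15–15:30, 15:45–16:00.
Common window lengths: 60, 15, 15, 15 min; longest is 60.

60 minutes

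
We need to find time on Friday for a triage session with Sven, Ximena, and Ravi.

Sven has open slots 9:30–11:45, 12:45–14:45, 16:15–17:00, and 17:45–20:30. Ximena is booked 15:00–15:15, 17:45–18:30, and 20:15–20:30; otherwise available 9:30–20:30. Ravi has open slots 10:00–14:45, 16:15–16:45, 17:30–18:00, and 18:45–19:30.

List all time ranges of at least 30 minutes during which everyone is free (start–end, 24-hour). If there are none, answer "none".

Ximena free within 09:30–20:30: 09:30–15:00, 15:15–17:45, 18:30–20:15.
Sven ∩ Ximena: 09:30–11:45, 12:45–14:45, 16:15–17:00, 18:30–20:15.
Sven ∩ Ximena ∩ Ravi: 10:00–11:45, 12:45–14:45, 16:15–16:45, 18:45–19:30.
Windows ≥ 30 min: 10:00–11:45, 12:45–14:45, 16:15–16:45, 18:45–19:30.

10:00–11:45, 12:45–14:45, 16:15–16:45, 18:45–19:30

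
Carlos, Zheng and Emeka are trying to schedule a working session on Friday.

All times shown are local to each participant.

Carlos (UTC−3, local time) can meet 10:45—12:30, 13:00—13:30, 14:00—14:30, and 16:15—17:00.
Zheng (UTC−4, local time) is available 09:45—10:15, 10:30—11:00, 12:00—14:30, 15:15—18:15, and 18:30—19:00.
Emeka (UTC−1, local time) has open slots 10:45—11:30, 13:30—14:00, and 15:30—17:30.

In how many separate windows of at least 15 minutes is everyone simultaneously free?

2

Carlos → UTC: 13:45–15:30, 16:00–16:30, 17:00–17:30, 19:15–20:00.
Zheng → UTC: 13:45–14:15, 14:30–15:00, 16:00–18:30, 19:15–22:15, 22:30–23:00.
Emeka → UTC: 11:45–12:30, 14:30–15:00, 16:30–18:30.
Carlos ∩ Zheng: 13:45–14:15, 14:30–15:00, 16:00–16:30, 17:00–17:30, 19:15–20:00.
Carlos ∩ Zheng ∩ Emeka: 14:30–15:00, 17:00–17:30.
Windows ≥ 15 min: 14:30–15:00, 17:00–17:30.
That's 2 windows.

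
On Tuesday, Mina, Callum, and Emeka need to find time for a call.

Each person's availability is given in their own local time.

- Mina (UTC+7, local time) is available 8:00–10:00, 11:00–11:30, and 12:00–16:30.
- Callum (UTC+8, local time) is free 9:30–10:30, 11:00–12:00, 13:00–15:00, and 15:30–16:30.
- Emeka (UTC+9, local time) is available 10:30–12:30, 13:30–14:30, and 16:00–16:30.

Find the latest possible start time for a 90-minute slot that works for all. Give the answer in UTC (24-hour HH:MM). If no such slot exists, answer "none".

none

Mina → UTC: 01:00–03:00, 04:00–04:30, 05:00–09:30.
Callum → UTC: 01:30–02:30, 03:00–04:00, 05:00–07:00, 07:30–08:30.
Emeka → UTC: 01:30–03:30, 04:30–05:30, 07:00–07:30.
Mina ∩ Callum: 01:30–02:30, 05:00–07:00, 07:30–08:30.
Mina ∩ Callum ∩ Emeka: 01:30–02:30, 05:00–05:30.
Windows ≥ 90 min: (none).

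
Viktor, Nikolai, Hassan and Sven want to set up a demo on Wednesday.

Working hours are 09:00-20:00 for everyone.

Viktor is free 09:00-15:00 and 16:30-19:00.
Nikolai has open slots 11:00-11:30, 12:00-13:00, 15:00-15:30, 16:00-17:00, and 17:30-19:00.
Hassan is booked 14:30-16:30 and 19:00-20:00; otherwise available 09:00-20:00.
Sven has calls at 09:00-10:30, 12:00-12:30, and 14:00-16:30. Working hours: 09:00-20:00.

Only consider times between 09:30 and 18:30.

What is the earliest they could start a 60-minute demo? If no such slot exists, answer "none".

17:30

Hassan free within 09:00–20:00: 09:00–14:30, 16:30–19:00.
Sven free within 09:00–20:00: 10:30–12:00, 12:30–14:00, 16:30–20:00.
Viktor ∩ Nikolai: 11:00–11:30, 12:00–13:00, 16:30–17:00, 17:30–19:00.
Viktor ∩ Nikolai ∩ Hassan: 11:00–11:30, 12:00–13:00, 16:30–17:00, 17:30–19:00.
Viktor ∩ Nikolai ∩ Hassan ∩ Sven: 11:00–11:30, 12:30–13:00, 16:30–17:00, 17:30–19:00.
Restricted to 09:30–18:30: 11:00–11:30, 12:30–13:00, 16:30–17:00, 17:30–18:30.
Windows ≥ 60 min: 17:30–18:30.
Earliest such window starts at 17:30.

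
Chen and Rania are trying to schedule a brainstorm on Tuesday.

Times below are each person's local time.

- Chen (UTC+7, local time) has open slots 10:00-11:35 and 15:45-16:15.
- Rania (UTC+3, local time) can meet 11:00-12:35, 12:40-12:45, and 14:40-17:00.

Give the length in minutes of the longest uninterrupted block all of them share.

30 minutes

Chen → UTC: 03:00–04:35, 08:45–09:15.
Rania → UTC: 08:00–09:35, 09:40–09:45, 11:40–14:00.
Chen ∩ Rania: 08:45–09:15.
Single common window of 30 minutes.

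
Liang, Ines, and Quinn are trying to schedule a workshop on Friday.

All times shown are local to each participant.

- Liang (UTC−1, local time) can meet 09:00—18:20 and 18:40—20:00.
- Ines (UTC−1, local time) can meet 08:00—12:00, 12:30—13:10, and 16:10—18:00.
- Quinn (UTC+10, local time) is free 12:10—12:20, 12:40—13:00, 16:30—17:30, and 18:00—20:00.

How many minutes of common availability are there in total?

Liang → UTC: 10:00–19:20, 19:40–21:00.
Ines → UTC: 09:00–13:00, 13:30–14:10, 17:10–19:00.
Quinn → UTC: 02:10–02:20, 02:40–03:00, 06:30–07:30, 08:00–10:00.
Liang ∩ Ines: 10:00–13:00, 13:30–14:10, 17:10–19:00.
Liang ∩ Ines ∩ Quinn: (none).
Total common minutes: 0.

0 minutes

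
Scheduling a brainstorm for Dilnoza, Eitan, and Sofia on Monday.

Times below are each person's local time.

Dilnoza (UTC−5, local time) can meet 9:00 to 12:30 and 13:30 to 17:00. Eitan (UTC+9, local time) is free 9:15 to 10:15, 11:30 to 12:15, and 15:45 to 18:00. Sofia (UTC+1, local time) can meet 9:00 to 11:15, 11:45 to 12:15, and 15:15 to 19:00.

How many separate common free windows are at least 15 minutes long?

0

Dilnoza → UTC: 14:00–17:30, 18:30–22:00.
Eitan → UTC: 00:15–01:15, 02:30–03:15, 06:45–09:00.
Sofia → UTC: 08:00–10:15, 10:45–11:15, 14:15–18:00.
Dilnoza ∩ Eitan: (none).
Dilnoza ∩ Eitan ∩ Sofia: (none).
Windows ≥ 15 min: (none).
That's 0 windows.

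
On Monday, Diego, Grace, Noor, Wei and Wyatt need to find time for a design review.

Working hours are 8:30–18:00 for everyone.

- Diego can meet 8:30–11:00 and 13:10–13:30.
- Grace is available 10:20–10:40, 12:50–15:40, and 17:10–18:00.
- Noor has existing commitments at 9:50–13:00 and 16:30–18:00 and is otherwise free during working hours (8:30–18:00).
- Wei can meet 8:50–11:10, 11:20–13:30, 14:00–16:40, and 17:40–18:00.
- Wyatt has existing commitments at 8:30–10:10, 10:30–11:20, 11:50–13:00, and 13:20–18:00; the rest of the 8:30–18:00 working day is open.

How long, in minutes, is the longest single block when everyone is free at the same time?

10 minutes

Noor free within 08:30–18:00: 08:30–09:50, 13:00–16:30.
Wyatt free within 08:30–18:00: 10:10–10:30, 11:20–11:50, 13:00–13:20.
Diego ∩ Grace: 10:20–10:40, 13:10–13:30.
Diego ∩ Grace ∩ Noor: 13:10–13:30.
Diego ∩ Grace ∩ Noor ∩ Wei: 13:10–13:30.
Diego ∩ Grace ∩ Noor ∩ Wei ∩ Wyatt: 13:10–13:20.
Single common window of 10 minutes.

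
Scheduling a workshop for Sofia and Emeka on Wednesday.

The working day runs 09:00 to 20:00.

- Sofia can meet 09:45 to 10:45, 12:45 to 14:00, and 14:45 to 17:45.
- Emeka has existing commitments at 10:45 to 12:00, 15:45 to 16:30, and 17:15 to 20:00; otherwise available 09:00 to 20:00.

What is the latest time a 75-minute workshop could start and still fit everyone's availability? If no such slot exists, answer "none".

12:45

Emeka free within 09:00–20:00: 09:00–10:45, 12:00–15:45, 16:30–17:15.
Sofia ∩ Emeka: 09:45–10:45, 12:45–14:00, 14:45–15:45, 16:30–17:15.
Windows ≥ 75 min: 12:45–14:00.
Latest start in the last window 12:45–14:00 is 14:00 − 75 min = 12:45.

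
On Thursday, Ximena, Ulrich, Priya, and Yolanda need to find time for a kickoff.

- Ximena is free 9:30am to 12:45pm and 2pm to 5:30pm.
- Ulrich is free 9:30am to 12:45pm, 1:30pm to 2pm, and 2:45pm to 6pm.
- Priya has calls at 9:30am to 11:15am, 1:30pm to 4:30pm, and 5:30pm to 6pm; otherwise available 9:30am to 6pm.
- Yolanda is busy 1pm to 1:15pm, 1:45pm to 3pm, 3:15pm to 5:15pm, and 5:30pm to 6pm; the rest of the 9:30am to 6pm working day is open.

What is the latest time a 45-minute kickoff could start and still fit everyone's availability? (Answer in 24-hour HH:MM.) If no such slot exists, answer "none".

Priya free within 09:30–18:00: 11:15–13:30, 16:30–17:30.
Yolanda free within 09:30–18:00: 09:30–13:00, 13:15–13:45, 15:00–15:15, 17:15–17:30.
Ximena ∩ Ulrich: 09:30–12:45, 14:45–17:30.
Ximena ∩ Ulrich ∩ Priya: 11:15–12:45, 16:30–17:30.
Ximena ∩ Ulrich ∩ Priya ∩ Yolanda: 11:15–12:45, 17:15–17:30.
Windows ≥ 45 min: 11:15–12:45.
Latest start in the last window 11:15–12:45 is 12:45 − 45 min = 12:00.

12:00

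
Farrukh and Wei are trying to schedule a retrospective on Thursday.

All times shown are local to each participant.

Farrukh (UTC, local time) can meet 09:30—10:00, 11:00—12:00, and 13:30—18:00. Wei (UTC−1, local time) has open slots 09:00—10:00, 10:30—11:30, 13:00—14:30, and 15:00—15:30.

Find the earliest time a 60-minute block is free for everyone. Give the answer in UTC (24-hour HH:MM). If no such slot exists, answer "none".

14:00

Farrukh → UTC: 09:30–10:00, 11:00–12:00, 13:30–18:00.
Wei → UTC: 10:00–11:00, 11:30–12:30, 14:00–15:30, 16:00–16:30.
Farrukh ∩ Wei: 11:30–12:00, 14:00–15:30, 16:00–16:30.
Windows ≥ 60 min: 14:00–15:30.
Earliest such window starts at 14:00.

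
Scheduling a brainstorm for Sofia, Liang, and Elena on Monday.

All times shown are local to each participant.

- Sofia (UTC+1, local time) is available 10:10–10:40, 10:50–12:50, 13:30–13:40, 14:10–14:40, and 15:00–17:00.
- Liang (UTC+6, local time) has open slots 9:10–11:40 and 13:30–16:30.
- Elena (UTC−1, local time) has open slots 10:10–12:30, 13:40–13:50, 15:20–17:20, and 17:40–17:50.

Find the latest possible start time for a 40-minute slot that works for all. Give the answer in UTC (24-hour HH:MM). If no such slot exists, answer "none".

none

Sofia → UTC: 09:10–09:40, 09:50–11:50, 12:30–12:40, 13:10–13:40, 14:00–16:00.
Liang → UTC: 03:10–05:40, 07:30–10:30.
Elena → UTC: 11:10–13:30, 14:40–14:50, 16:20–18:20, 18:40–18:50.
Sofia ∩ Liang: 09:10–09:40, 09:50–10:30.
Sofia ∩ Liang ∩ Elena: (none).
Windows ≥ 40 min: (none).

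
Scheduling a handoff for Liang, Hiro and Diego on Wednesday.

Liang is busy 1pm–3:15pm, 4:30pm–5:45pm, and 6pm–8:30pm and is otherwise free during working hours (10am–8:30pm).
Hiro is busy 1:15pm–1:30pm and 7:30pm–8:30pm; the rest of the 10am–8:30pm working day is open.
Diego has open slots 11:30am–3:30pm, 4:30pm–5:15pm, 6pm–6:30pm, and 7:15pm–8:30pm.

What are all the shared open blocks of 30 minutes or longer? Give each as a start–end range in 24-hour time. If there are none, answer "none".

Liang free within 10:00–20:30: 10:00–13:00, 15:15–16:30, 17:45–18:00.
Hiro free within 10:00–20:30: 10:00–13:15, 13:30–19:30.
Liang ∩ Hiro: 10:00–13:00, 15:15–16:30, 17:45–18:00.
Liang ∩ Hiro ∩ Diego: 11:30–13:00, 15:15–15:30.
Windows ≥ 30 min: 11:30–13:00.

11:30–13:00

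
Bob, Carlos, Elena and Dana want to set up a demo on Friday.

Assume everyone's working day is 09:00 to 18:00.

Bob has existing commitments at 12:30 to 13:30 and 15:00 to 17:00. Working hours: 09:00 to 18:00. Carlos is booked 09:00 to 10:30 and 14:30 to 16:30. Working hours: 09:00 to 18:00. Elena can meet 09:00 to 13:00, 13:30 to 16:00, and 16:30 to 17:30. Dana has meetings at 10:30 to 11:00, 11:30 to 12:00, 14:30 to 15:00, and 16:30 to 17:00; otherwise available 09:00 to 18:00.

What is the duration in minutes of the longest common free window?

60 minutes

Bob free within 09:00–18:00: 09:00–12:30, 13:30–15:00, 17:00–18:00.
Carlos free within 09:00–18:00: 10:30–14:30, 16:30–18:00.
Dana free within 09:00–18:00: 09:00–10:30, 11:00–11:30, 12:00–14:30, 15:00–16:30, 17:00–18:00.
Bob ∩ Carlos: 10:30–12:30, 13:30–14:30, 17:00–18:00.
Bob ∩ Carlos ∩ Elena: 10:30–12:30, 13:30–14:30, 17:00–17:30.
Bob ∩ Carlos ∩ Elena ∩ Dana: 11:00–11:30, 12:00–12:30, 13:30–14:30, 17:00–17:30.
Common window lengths: 30, 30, 60, 30 min; longest is 60.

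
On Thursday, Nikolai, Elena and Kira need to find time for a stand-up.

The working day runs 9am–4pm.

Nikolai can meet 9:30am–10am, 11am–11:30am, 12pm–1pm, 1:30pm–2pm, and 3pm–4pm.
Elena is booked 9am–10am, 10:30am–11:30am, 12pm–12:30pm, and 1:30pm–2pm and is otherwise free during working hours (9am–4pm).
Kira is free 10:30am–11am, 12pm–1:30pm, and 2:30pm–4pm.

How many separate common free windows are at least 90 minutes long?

0

Elena free within 09:00–16:00: 10:00–10:30, 11:30–12:00, 12:30–13:30, 14:00–16:00.
Nikolai ∩ Elena: 12:30–13:00, 15:00–16:00.
Nikolai ∩ Elena ∩ Kira: 12:30–13:00, 15:00–16:00.
Windows ≥ 90 min: (none).
That's 0 windows.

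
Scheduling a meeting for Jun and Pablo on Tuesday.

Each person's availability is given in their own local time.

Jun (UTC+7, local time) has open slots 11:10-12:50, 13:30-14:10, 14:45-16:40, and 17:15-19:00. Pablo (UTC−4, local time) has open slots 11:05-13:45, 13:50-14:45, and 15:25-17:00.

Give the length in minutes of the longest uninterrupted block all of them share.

0 minutes

Jun → UTC: 04:10–05:50, 06:30–07:10, 07:45–09:40, 10:15–12:00.
Pablo → UTC: 15:05–17:45, 17:50–18:45, 19:25–21:00.
Jun ∩ Pablo: (none).
No common window.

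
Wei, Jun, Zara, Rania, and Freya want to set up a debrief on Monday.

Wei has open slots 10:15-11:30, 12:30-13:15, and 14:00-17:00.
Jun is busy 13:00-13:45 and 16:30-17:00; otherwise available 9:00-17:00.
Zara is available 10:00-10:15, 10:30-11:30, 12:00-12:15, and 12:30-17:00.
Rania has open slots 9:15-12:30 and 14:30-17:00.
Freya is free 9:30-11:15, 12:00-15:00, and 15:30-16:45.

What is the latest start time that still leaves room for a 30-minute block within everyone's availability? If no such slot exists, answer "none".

Jun free within 09:00–17:00: 09:00–13:00, 13:45–16:30.
Wei ∩ Jun: 10:15–11:30, 12:30–13:00, 14:00–16:30.
Wei ∩ Jun ∩ Zara: 10:30–11:30, 12:30–13:00, 14:00–16:30.
Wei ∩ Jun ∩ Zara ∩ Rania: 10:30–11:30, 14:30–16:30.
Wei ∩ Jun ∩ Zara ∩ Rania ∩ Freya: 10:30–11:15, 14:30–15:00, 15:30–16:30.
Windows ≥ 30 min: 10:30–11:15, 14:30–15:00, 15:30–16:30.
Latest start in the last window 15:30–16:30 is 16:30 − 30 min = 16:00.

16:00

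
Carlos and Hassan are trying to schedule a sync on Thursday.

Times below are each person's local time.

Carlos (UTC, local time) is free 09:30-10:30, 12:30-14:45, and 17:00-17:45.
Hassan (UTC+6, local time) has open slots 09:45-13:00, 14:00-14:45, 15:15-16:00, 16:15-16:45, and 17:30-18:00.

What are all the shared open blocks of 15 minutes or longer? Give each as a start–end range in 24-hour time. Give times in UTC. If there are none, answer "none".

Carlos → UTC: 09:30–10:30, 12:30–14:45, 17:00–17:45.
Hassan → UTC: 03:45–07:00, 08:00–08:45, 09:15–10:00, 10:15–10:45, 11:30–12:00.
Carlos ∩ Hassan: 09:30–10:00, 10:15–10:30.
Windows ≥ 15 min: 09:30–10:00, 10:15–10:30.

09:30–10:00, 10:15–10:30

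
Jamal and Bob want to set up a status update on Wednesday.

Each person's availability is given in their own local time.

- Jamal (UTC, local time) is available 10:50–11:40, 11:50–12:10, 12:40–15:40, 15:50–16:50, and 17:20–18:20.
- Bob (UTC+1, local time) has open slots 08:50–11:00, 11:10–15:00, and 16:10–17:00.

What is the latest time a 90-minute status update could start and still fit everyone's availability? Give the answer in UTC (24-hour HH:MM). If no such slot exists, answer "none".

none

Jamal → UTC: 10:50–11:40, 11:50–12:10, 12:40–15:40, 15:50–16:50, 17:20–18:20.
Bob → UTC: 07:50–10:00, 10:10–14:00, 15:10–16:00.
Jamal ∩ Bob: 10:50–11:40, 11:50–12:10, 12:40–14:00, 15:10–15:40, 15:50–16:00.
Windows ≥ 90 min: (none).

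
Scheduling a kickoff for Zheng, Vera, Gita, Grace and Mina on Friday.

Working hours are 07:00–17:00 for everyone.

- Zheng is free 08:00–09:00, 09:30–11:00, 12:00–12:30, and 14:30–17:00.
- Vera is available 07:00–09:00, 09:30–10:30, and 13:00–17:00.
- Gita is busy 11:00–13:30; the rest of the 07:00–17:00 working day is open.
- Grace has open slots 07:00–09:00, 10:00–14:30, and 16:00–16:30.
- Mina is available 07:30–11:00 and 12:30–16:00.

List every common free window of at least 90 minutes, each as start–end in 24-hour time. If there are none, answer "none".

none

Gita free within 07:00–17:00: 07:00–11:00, 13:30–17:00.
Zheng ∩ Vera: 08:00–09:00, 09:30–10:30, 14:30–17:00.
Zheng ∩ Vera ∩ Gita: 08:00–09:00, 09:30–10:30, 14:30–17:00.
Zheng ∩ Vera ∩ Gita ∩ Grace: 08:00–09:00, 10:00–10:30, 16:00–16:30.
Zheng ∩ Vera ∩ Gita ∩ Grace ∩ Mina: 08:00–09:00, 10:00–10:30.
Windows ≥ 90 min: (none).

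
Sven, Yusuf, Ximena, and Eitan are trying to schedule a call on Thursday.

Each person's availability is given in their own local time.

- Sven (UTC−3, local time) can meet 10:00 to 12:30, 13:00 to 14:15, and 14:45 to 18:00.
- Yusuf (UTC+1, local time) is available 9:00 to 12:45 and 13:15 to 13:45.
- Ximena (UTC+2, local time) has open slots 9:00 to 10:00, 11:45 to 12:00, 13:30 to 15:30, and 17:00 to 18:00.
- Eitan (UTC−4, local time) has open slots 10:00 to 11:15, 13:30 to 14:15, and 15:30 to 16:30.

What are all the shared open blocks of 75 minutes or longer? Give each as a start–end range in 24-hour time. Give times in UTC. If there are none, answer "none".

Sven → UTC: 13:00–15:30, 16:00–17:15, 17:45–21:00.
Yusuf → UTC: 08:00–11:45, 12:15–12:45.
Ximena → UTC: 07:00–08:00, 09:45–10:00, 11:30–13:30, 15:00–16:00.
Eitan → UTC: 14:00–15:15, 17:30–18:15, 19:30–20:30.
Sven ∩ Yusuf: (none).
Sven ∩ Yusuf ∩ Ximena: (none).
Sven ∩ Yusuf ∩ Ximena ∩ Eitan: (none).
Windows ≥ 75 min: (none).

none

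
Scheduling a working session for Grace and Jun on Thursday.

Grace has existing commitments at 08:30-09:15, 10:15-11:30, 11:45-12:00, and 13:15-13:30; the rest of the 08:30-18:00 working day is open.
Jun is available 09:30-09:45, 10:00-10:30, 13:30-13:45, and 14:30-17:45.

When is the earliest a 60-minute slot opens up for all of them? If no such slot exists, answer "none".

Grace free within 08:30–18:00: 09:15–10:15, 11:30–11:45, 12:00–13:15, 13:30–18:00.
Grace ∩ Jun: 09:30–09:45, 10:00–10:15, 13:30–13:45, 14:30–17:45.
Windows ≥ 60 min: 14:30–17:45.
Earliest such window starts at 14:30.

14:30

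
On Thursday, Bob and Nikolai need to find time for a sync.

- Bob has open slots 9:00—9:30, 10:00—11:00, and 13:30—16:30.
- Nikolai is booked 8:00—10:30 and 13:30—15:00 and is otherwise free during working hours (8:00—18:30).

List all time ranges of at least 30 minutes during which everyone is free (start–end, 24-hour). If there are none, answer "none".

10:30–11:00, 15:00–16:30

Nikolai free within 08:00–18:30: 10:30–13:30, 15:00–18:30.
Bob ∩ Nikolai: 10:30–11:00, 15:00–16:30.
Windows ≥ 30 min: 10:30–11:00, 15:00–16:30.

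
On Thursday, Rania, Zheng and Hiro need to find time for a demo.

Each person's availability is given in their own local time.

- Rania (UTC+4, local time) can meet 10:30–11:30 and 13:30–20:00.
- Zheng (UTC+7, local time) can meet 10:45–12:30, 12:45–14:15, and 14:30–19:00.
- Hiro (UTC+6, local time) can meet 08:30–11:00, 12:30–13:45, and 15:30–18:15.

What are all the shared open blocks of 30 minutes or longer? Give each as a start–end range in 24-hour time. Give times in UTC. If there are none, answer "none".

06:30–07:15, 09:30–12:00

Rania → UTC: 06:30–07:30, 09:30–16:00.
Zheng → UTC: 03:45–05:30, 05:45–07:15, 07:30–12:00.
Hiro → UTC: 02:30–05:00, 06:30–07:45, 09:30–12:15.
Rania ∩ Zheng: 06:30–07:15, 09:30–12:00.
Rania ∩ Zheng ∩ Hiro: 06:30–07:15, 09:30–12:00.
Windows ≥ 30 min: 06:30–07:15, 09:30–12:00.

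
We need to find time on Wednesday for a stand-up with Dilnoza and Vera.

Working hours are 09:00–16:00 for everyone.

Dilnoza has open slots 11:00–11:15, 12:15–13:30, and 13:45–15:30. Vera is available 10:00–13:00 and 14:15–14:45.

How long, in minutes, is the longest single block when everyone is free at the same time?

45 minutes

Dilnoza ∩ Vera: 11:00–11:15, 12:15–13:00, 14:15–14:45.
Common window lengths: 15, 45, 30 min; longest is 45.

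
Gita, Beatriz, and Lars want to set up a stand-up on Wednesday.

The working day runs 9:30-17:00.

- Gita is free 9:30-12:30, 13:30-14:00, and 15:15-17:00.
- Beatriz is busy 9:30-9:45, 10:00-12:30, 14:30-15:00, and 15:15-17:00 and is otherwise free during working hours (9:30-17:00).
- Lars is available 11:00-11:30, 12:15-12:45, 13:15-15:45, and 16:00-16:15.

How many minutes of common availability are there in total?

30 minutes

Beatriz free within 09:30–17:00: 09:45–10:00, 12:30–14:30, 15:00–15:15.
Gita ∩ Beatriz: 09:45–10:00, 13:30–14:00.
Gita ∩ Beatriz ∩ Lars: 13:30–14:00.
Total common minutes: 30.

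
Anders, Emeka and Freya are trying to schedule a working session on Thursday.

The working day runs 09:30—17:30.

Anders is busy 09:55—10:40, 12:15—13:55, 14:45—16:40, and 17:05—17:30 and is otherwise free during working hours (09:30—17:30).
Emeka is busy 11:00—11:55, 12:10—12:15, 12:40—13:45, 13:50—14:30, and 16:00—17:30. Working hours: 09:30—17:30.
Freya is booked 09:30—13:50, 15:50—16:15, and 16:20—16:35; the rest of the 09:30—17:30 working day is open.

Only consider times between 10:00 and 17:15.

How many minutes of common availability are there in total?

Anders free within 09:30–17:30: 09:30–09:55, 10:40–12:15, 13:55–14:45, 16:40–17:05.
Emeka free within 09:30–17:30: 09:30–11:00, 11:55–12:10, 12:15–12:40, 13:45–13:50, 14:30–16:00.
Freya free within 09:30–17:30: 13:50–15:50, 16:15–16:20, 16:35–17:30.
Anders ∩ Emeka: 09:30–09:55, 10:40–11:00, 11:55–12:10, 14:30–14:45.
Anders ∩ Emeka ∩ Freya: 14:30–14:45.
Restricted to 10:00–17:15: 14:30–14:45.
Total common minutes: 15.

15 minutes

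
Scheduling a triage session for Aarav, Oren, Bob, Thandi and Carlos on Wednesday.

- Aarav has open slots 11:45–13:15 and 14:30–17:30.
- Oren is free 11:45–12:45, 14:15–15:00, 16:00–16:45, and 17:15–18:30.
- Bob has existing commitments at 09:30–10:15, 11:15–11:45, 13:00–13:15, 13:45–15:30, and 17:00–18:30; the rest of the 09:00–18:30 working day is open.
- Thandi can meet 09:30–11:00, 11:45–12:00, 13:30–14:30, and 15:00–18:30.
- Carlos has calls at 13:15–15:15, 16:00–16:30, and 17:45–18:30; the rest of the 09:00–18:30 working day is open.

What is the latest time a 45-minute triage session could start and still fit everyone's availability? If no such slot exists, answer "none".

none

Bob free within 09:00–18:30: 09:00–09:30, 10:15–11:15, 11:45–13:00, 13:15–13:45, 15:30–17:00.
Carlos free within 09:00–18:30: 09:00–13:15, 15:15–16:00, 16:30–17:45.
Aarav ∩ Oren: 11:45–12:45, 14:30–15:00, 16:00–16:45, 17:15–17:30.
Aarav ∩ Oren ∩ Bob: 11:45–12:45, 16:00–16:45.
Aarav ∩ Oren ∩ Bob ∩ Thandi: 11:45–12:00, 16:00–16:45.
Aarav ∩ Oren ∩ Bob ∩ Thandi ∩ Carlos: 11:45–12:00, 16:30–16:45.
Windows ≥ 45 min: (none).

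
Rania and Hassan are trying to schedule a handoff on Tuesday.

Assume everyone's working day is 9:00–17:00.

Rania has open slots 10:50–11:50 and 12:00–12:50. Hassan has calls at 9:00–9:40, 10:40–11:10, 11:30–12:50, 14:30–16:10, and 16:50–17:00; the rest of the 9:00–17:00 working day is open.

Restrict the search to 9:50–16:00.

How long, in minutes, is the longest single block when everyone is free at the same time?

20 minutes

Hassan free within 09:00–17:00: 09:40–10:40, 11:10–11:30, 12:50–14:30, 16:10–16:50.
Rania ∩ Hassan: 11:10–11:30.
Restricted to 09:50–16:00: 11:10–11:30.
Single common window of 20 minutes.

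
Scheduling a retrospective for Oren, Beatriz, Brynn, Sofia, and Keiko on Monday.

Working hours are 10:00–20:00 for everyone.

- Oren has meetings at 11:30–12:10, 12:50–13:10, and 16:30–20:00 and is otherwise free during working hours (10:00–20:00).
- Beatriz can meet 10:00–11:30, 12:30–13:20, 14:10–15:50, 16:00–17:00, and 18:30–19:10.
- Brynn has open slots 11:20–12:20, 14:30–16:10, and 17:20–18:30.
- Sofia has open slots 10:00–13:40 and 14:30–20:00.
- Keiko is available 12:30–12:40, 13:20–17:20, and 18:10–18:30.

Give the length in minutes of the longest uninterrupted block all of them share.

Oren free within 10:00–20:00: 10:00–11:30, 12:10–12:50, 13:10–16:30.
Oren ∩ Beatriz: 10:00–11:30, 12:30–12:50, 13:10–13:20, 14:10–15:50, 16:00–16:30.
Oren ∩ Beatriz ∩ Brynn: 11:20–11:30, 14:30–15:50, 16:00–16:10.
Oren ∩ Beatriz ∩ Brynn ∩ Sofia: 11:20–11:30, 14:30–15:50, 16:00–16:10.
Oren ∩ Beatriz ∩ Brynn ∩ Sofia ∩ Keiko: 14:30–15:50, 16:00–16:10.
Common window lengths: 80, 10 min; longest is 80.

80 minutes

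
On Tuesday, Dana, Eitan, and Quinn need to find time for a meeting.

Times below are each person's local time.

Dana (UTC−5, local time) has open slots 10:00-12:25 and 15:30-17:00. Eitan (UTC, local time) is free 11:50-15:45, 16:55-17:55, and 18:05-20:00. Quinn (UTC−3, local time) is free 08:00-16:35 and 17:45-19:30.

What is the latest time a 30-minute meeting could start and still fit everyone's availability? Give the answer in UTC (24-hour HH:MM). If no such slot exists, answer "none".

16:55

Dana → UTC: 15:00–17:25, 20:30–22:00.
Eitan → UTC: 11:50–15:45, 16:55–17:55, 18:05–20:00.
Quinn → UTC: 11:00–19:35, 20:45–22:30.
Dana ∩ Eitan: 15:00–15:45, 16:55–17:25.
Dana ∩ Eitan ∩ Quinn: 15:00–15:45, 16:55–17:25.
Windows ≥ 30 min: 15:00–15:45, 16:55–17:25.
Latest start in the last window 16:55–17:25 is 17:25 − 30 min = 16:55.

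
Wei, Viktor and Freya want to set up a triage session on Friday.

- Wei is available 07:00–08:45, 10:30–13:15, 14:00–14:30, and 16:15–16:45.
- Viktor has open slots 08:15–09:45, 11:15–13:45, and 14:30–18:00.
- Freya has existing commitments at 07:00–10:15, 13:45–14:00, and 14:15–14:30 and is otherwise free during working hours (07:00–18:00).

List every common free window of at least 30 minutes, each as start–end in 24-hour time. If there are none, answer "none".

Freya free within 07:00–18:00: 10:15–13:45, 14:00–14:15, 14:30–18:00.
Wei ∩ Viktor: 08:15–08:45, 11:15–13:15, 16:15–16:45.
Wei ∩ Viktor ∩ Freya: 11:15–13:15, 16:15–16:45.
Windows ≥ 30 min: 11:15–13:15, 16:15–16:45.

11:15–13:15, 16:15–16:45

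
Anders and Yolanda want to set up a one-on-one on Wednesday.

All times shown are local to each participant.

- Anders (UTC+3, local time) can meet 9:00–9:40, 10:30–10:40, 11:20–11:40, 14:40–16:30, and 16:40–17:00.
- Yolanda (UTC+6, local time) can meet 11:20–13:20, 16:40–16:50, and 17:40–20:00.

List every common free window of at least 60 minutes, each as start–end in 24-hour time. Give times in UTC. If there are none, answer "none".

Anders → UTC: 06:00–06:40, 07:30–07:40, 08:20–08:40, 11:40–13:30, 13:40–14:00.
Yolanda → UTC: 05:20–07:20, 10:40–10:50, 11:40–14:00.
Anders ∩ Yolanda: 06:00–06:40, 11:40–13:30, 13:40–14:00.
Windows ≥ 60 min: 11:40–13:30.

11:40–13:30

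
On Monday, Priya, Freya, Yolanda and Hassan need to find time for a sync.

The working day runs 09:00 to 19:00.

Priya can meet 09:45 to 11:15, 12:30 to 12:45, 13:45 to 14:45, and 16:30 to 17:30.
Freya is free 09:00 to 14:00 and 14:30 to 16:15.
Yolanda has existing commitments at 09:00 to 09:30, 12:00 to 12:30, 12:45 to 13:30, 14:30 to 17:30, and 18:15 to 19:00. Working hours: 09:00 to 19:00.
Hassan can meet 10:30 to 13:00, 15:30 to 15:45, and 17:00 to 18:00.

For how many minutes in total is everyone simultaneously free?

Yolanda free within 09:00–19:00: 09:30–12:00, 12:30–12:45, 13:30–14:30, 17:30–18:15.
Priya ∩ Freya: 09:45–11:15, 12:30–12:45, 13:45–14:00, 14:30–14:45.
Priya ∩ Freya ∩ Yolanda: 09:45–11:15, 12:30–12:45, 13:45–14:00.
Priya ∩ Freya ∩ Yolanda ∩ Hassan: 10:30–11:15, 12:30–12:45.
Total common minutes: 45 + 15 = 60.

60 minutes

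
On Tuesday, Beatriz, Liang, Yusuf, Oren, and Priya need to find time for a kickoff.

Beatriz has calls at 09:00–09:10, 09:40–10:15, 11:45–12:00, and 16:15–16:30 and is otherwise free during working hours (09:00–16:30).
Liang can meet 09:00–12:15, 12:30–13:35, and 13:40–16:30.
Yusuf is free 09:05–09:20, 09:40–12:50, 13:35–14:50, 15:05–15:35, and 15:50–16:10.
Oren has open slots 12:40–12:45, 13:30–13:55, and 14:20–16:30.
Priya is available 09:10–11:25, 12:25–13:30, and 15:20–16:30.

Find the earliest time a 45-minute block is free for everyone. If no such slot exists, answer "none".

none

Beatriz free within 09:00–16:30: 09:10–09:40, 10:15–11:45, 12:00–16:15.
Beatriz ∩ Liang: 09:10–09:40, 10:15–11:45, 12:00–12:15, 12:30–13:35, 13:40–16:15.
Beatriz ∩ Liang ∩ Yusuf: 09:10–09:20, 10:15–11:45, 12:00–12:15, 12:30–12:50, 13:40–14:50, 15:05–15:35, 15:50–16:10.
Beatriz ∩ Liang ∩ Yusuf ∩ Oren: 12:40–12:45, 13:40–13:55, 14:20–14:50, 15:05–15:35, 15:50–16:10.
Beatriz ∩ Liang ∩ Yusuf ∩ Oren ∩ Priya: 12:40–12:45, 15:20–15:35, 15:50–16:10.
Windows ≥ 45 min: (none).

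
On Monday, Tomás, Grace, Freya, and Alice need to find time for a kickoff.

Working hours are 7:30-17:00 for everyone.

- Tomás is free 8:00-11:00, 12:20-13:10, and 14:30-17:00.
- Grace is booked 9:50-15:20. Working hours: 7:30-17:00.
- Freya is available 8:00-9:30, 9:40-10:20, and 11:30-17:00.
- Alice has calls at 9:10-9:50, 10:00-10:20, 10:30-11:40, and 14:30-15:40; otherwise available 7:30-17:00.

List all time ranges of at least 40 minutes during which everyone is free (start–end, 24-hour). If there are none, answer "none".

Grace free within 07:30–17:00: 07:30–09:50, 15:20–17:00.
Alice free within 07:30–17:00: 07:30–09:10, 09:50–10:00, 10:20–10:30, 11:40–14:30, 15:40–17:00.
Tomás ∩ Grace: 08:00–09:50, 15:20–17:00.
Tomás ∩ Grace ∩ Freya: 08:00–09:30, 09:40–09:50, 15:20–17:00.
Tomás ∩ Grace ∩ Freya ∩ Alice: 08:00–09:10, 15:40–17:00.
Windows ≥ 40 min: 08:00–09:10, 15:40–17:00.

08:00–09:10, 15:40–17:00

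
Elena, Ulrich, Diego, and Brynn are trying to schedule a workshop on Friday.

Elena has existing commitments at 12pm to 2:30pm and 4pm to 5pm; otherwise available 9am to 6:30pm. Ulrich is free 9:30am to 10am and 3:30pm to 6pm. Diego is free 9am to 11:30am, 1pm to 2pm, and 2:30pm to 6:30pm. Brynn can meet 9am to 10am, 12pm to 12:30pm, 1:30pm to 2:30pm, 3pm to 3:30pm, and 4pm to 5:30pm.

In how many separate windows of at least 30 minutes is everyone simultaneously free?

Elena free within 09:00–18:30: 09:00–12:00, 14:30–16:00, 17:00–18:30.
Elena ∩ Ulrich: 09:30–10:00, 15:30–16:00, 17:00–18:00.
Elena ∩ Ulrich ∩ Diego: 09:30–10:00, 15:30–16:00, 17:00–18:00.
Elena ∩ Ulrich ∩ Diego ∩ Brynn: 09:30–10:00, 17:00–17:30.
Windows ≥ 30 min: 09:30–10:00, 17:00–17:30.
That's 2 windows.

2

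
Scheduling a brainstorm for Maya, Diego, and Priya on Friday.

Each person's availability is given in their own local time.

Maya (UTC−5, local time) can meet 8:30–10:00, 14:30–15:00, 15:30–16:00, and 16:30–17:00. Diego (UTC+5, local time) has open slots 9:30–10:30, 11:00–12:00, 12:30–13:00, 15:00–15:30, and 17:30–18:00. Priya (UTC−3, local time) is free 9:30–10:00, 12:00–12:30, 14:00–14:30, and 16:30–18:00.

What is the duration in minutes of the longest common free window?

Maya → UTC: 13:30–15:00, 19:30–20:00, 20:30–21:00, 21:30–22:00.
Diego → UTC: 04:30–05:30, 06:00–07:00, 07:30–08:00, 10:00–10:30, 12:30–13:00.
Priya → UTC: 12:30–13:00, 15:00–15:30, 17:00–17:30, 19:30–21:00.
Maya ∩ Diego: (none).
Maya ∩ Diego ∩ Priya: (none).
No common window.

0 minutes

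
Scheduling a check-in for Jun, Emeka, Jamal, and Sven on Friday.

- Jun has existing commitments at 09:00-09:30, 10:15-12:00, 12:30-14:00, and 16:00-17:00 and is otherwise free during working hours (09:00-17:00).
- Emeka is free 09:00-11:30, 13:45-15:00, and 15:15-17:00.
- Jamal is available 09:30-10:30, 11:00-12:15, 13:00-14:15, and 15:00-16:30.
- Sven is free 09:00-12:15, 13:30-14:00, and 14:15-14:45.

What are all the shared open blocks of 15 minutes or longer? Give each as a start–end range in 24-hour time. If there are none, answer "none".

Jun free within 09:00–17:00: 09:30–10:15, 12:00–12:30, 14:00–16:00.
Jun ∩ Emeka: 09:30–10:15, 14:00–15:00, 15:15–16:00.
Jun ∩ Emeka ∩ Jamal: 09:30–10:15, 14:00–14:15, 15:15–16:00.
Jun ∩ Emeka ∩ Jamal ∩ Sven: 09:30–10:15.
Windows ≥ 15 min: 09:30–10:15.

09:30–10:15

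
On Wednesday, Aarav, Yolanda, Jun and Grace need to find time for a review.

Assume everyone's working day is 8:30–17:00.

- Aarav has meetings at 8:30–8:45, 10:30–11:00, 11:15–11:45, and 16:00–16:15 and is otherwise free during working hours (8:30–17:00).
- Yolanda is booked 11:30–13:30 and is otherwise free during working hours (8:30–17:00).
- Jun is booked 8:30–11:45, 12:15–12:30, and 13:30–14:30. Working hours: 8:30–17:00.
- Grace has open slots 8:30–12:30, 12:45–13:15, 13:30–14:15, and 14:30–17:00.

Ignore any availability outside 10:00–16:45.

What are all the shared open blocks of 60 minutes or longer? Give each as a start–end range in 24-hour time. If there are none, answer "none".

14:30–16:00

Aarav free within 08:30–17:00: 08:45–10:30, 11:00–11:15, 11:45–16:00, 16:15–17:00.
Yolanda free within 08:30–17:00: 08:30–11:30, 13:30–17:00.
Jun free within 08:30–17:00: 11:45–12:15, 12:30–13:30, 14:30–17:00.
Aarav ∩ Yolanda: 08:45–10:30, 11:00–11:15, 13:30–16:00, 16:15–17:00.
Aarav ∩ Yolanda ∩ Jun: 14:30–16:00, 16:15–17:00.
Aarav ∩ Yolanda ∩ Jun ∩ Grace: 14:30–16:00, 16:15–17:00.
Restricted to 10:00–16:45: 14:30–16:00, 16:15–16:45.
Windows ≥ 60 min: 14:30–16:00.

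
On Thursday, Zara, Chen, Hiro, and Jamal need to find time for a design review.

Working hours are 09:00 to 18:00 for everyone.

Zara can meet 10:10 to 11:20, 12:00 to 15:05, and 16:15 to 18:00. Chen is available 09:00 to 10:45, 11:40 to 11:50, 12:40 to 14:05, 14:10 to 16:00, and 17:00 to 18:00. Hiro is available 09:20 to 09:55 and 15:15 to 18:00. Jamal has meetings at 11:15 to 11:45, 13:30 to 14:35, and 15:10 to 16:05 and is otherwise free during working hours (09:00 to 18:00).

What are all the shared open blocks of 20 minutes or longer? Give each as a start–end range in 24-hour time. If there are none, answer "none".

Jamal free within 09:00–18:00: 09:00–11:15, 11:45–13:30, 14:35–15:10, 16:05–18:00.
Zara ∩ Chen: 10:10–10:45, 12:40–14:05, 14:10–15:05, 17:00–18:00.
Zara ∩ Chen ∩ Hiro: 17:00–18:00.
Zara ∩ Chen ∩ Hiro ∩ Jamal: 17:00–18:00.
Windows ≥ 20 min: 17:00–18:00.

17:00–18:00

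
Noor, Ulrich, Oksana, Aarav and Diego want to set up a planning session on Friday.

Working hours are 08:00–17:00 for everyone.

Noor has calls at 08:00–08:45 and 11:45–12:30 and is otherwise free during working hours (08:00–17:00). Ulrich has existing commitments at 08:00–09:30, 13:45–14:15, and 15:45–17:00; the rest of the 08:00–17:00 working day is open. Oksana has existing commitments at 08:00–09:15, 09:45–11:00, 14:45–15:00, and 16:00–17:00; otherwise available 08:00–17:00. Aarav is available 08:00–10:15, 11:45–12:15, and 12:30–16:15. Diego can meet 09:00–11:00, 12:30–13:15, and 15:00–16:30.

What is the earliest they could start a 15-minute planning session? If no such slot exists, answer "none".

Noor free within 08:00–17:00: 08:45–11:45, 12:30–17:00.
Ulrich free within 08:00–17:00: 09:30–13:45, 14:15–15:45.
Oksana free within 08:00–17:00: 09:15–09:45, 11:00–14:45, 15:00–16:00.
Noor ∩ Ulrich: 09:30–11:45, 12:30–13:45, 14:15–15:45.
Noor ∩ Ulrich ∩ Oksana: 09:30–09:45, 11:00–11:45, 12:30–13:45, 14:15–14:45, 15:00–15:45.
Noor ∩ Ulrich ∩ Oksana ∩ Aarav: 09:30–09:45, 12:30–13:45, 14:15–14:45, 15:00–15:45.
Noor ∩ Ulrich ∩ Oksana ∩ Aarav ∩ Diego: 09:30–09:45, 12:30–13:15, 15:00–15:45.
Windows ≥ 15 min: 09:30–09:45, 12:30–13:15, 15:00–15:45.
Earliest such window starts at 09:30.

09:30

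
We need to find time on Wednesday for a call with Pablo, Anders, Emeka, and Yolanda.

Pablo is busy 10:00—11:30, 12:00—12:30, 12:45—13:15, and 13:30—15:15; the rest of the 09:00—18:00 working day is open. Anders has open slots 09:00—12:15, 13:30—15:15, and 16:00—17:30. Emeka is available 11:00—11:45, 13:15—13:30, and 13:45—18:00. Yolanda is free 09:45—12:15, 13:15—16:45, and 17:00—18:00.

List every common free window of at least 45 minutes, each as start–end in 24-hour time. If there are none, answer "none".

16:00–16:45

Pablo free within 09:00–18:00: 09:00–10:00, 11:30–12:00, 12:30–12:45, 13:15–13:30, 15:15–18:00.
Pablo ∩ Anders: 09:00–10:00, 11:30–12:00, 16:00–17:30.
Pablo ∩ Anders ∩ Emeka: 11:30–11:45, 16:00–17:30.
Pablo ∩ Anders ∩ Emeka ∩ Yolanda: 11:30–11:45, 16:00–16:45, 17:00–17:30.
Windows ≥ 45 min: 16:00–16:45.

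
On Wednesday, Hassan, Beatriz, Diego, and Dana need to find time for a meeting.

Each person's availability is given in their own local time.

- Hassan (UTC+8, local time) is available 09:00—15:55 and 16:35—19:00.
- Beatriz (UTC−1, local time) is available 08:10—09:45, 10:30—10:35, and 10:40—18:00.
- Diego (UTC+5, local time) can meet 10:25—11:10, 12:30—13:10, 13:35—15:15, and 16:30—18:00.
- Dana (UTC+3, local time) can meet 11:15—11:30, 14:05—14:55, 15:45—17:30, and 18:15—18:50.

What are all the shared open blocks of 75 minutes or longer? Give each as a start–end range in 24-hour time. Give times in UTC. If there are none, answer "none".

Hassan → UTC: 01:00–07:55, 08:35–11:00.
Beatriz → UTC: 09:10–10:45, 11:30–11:35, 11:40–19:00.
Diego → UTC: 05:25–06:10, 07:30–08:10, 08:35–10:15, 11:30–13:00.
Dana → UTC: 08:15–08:30, 11:05–11:55, 12:45–14:30, 15:15–15:50.
Hassan ∩ Beatriz: 09:10–10:45.
Hassan ∩ Beatriz ∩ Diego: 09:10–10:15.
Hassan ∩ Beatriz ∩ Diego ∩ Dana: (none).
Windows ≥ 75 min: (none).

none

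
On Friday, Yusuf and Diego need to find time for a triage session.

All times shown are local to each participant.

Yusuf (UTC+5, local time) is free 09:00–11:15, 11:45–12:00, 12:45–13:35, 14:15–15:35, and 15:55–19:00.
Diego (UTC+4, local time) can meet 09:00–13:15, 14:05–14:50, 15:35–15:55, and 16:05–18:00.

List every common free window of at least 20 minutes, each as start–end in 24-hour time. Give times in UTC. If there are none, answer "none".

Yusuf → UTC: 04:00–06:15, 06:45–07:00, 07:45–08:35, 09:15–10:35, 10:55–14:00.
Diego → UTC: 05:00–09:15, 10:05–10:50, 11:35–11:55, 12:05–14:00.
Yusuf ∩ Diego: 05:00–06:15, 06:45–07:00, 07:45–08:35, 10:05–10:35, 11:35–11:55, 12:05–14:00.
Windows ≥ 20 min: 05:00–06:15, 07:45–08:35, 10:05–10:35, 11:35–11:55, 12:05–14:00.

05:00–06:15, 07:45–08:35, 10:05–10:35, 11:35–11:55, 12:05–14:00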